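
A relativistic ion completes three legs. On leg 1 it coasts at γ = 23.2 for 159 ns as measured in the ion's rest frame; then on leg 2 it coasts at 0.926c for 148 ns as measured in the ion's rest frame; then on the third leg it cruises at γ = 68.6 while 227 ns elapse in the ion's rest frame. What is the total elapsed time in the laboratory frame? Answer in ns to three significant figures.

Leg 1: γ = 23.2; Δt_1 = 23.20 × 159 = 3689 ns.
Leg 2: γ = 1/√(1 − 0.926²) = 1/√0.1425 = 2.649; Δt_2 = 2.649 × 148 = 392.0 ns.
Leg 3: γ = 68.6; Δt_3 = 68.60 × 227 = 1.557×10⁴ ns.
Total: 3689 + 392.0 + 1.557×10⁴ ns.

Δt = 1.97×10⁴ ns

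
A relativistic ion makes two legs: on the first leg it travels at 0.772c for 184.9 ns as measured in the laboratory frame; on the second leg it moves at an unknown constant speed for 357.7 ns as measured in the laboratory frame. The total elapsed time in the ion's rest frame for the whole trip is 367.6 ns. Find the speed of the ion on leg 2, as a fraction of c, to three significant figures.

Leg 1: γ = 1/√(1 − 0.772²) = 1/√0.4040 = 1.573; τ_1 = 184.9/1.573 = 117.5 ns.
Leg 2: speed unknown; τ_2 = 357.7/γ_2.
Total proper time: 117.5 + τ_2 = 367.6, so τ_2 = 367.6 − 117.5 = 250.1 ns.
γ_2 = 357.7/250.1 = 1.430; β = √(1 − 1/γ²) = √0.5112.

β = 0.715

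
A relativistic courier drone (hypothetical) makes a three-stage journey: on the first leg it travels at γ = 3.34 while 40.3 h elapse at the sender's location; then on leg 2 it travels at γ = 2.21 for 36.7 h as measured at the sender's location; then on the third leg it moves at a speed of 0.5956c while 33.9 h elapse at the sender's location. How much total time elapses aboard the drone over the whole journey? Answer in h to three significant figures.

Leg 1: γ = 3.34; τ_1 = 40.3/3.340 = 12.07 h.
Leg 2: γ = 2.21; τ_2 = 36.7/2.210 = 16.61 h.
Leg 3: γ = 1/√(1 − 0.5956²) = 1/√0.6453 = 1.245; τ_3 = 33.9/1.245 = 27.23 h.
Total: 12.07 + 16.61 + 27.23 h.

τ = 55.9 h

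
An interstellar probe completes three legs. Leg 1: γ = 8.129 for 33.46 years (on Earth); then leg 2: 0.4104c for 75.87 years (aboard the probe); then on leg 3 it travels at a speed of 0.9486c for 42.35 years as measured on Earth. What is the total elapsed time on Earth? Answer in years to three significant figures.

Leg 1: 33.46 years is already measured on Earth.
Leg 2: γ = 1/√(1 − 0.4104²) = 1/√0.8316 = 1.097; Δt_2 = 1.097 × 75.87 = 83.20 years.
Leg 3: 42.35 years is already measured on Earth.
Total: 33.46 + 83.20 + 42.35 years.

Δt = 159 years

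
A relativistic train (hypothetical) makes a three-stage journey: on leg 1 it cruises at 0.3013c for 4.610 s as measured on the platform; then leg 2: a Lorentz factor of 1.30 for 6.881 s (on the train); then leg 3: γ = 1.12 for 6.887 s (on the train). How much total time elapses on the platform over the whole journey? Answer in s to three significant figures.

Δt = 21.3 s

Leg 1: 4.610 s is already measured on the platform.
Leg 2: γ = 1.30; Δt_2 = 1.300 × 6.881 = 8.945 s.
Leg 3: γ = 1.12; Δt_3 = 1.120 × 6.887 = 7.713 s.
Total: 4.610 + 8.945 + 7.713 s.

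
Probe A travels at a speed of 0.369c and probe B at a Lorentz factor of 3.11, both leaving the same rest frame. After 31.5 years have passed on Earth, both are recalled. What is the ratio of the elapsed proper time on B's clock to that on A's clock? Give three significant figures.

τ_B/τ_A = 0.346

A: γ = 1/√(1 − 0.369²) = 1/√0.8638 = 1.076. B: γ = 3.11.
τ_A/τ_B = γ_B/γ_A = 3.110/1.076 = 2.891, so τ_B/τ_A = 0.3460.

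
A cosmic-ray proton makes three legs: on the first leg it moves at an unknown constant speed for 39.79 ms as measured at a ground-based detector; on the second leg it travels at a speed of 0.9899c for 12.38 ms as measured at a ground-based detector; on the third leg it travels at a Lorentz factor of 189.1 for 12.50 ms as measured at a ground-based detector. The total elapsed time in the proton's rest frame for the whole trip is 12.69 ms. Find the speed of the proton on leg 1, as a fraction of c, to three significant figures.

β = 0.962

Leg 1: speed unknown; τ_1 = 39.79/γ_1.
Leg 2: γ = 1/√(1 − 0.9899²) = 1/√0.02010 = 7.054; τ_2 = 12.38/7.054 = 1.755 ms.
Leg 3: γ = 189.1; τ_3 = 12.50/189.1 = 0.06610 ms.
Total proper time: τ_1 + 1.755 + 0.06610 = 12.69, so τ_1 = 12.69 − 1.821 = 10.87 ms.
γ_1 = 39.79/10.87 = 3.661; β = √(1 − 1/γ²) = √0.9254.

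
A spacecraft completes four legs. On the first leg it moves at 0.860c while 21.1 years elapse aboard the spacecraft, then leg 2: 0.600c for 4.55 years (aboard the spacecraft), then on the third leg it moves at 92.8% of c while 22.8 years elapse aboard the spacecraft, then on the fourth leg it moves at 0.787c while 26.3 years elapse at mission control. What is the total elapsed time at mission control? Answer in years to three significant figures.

Leg 1: γ = 1/√(1 − 0.860²) = 1/√0.2604 = 1.960; Δt_1 = 1.960 × 21.1 = 41.35 years.
Leg 2: γ = 1/√(1 − 0.600²) = 5/4 = 1.250; Δt_2 = 1.250 × 4.55 = 5.688 years.
Leg 3: β = 0.928; γ = 1/√(1 − 0.928²) = 1/√0.1388 = 2.684; Δt_3 = 2.684 × 22.8 = 61.19 years.
Leg 4: 26.3 years is already measured at mission control.
Total: 41.35 + 5.688 + 61.19 + 26.30 years.

Δt = 135 years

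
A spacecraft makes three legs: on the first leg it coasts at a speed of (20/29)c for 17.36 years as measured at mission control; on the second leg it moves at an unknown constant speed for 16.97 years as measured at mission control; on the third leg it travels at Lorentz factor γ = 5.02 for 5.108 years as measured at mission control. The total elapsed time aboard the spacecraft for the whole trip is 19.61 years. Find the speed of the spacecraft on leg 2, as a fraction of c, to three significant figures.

Leg 1: γ = 1/√(1 − (20/29)²) = 29/21 ≈ 1.381; τ_1 = 17.36/1.381 = 12.57 years.
Leg 2: speed unknown; τ_2 = 16.97/γ_2.
Leg 3: γ = 5.02; τ_3 = 5.108/5.020 = 1.018 years.
Total proper time: 12.57 + τ_2 + 1.018 = 19.61, so τ_2 = 19.61 − 13.59 = 6.021 years.
γ_2 = 16.97/6.021 = 2.818; β = √(1 − 1/γ²) = √0.8741.

β = 0.935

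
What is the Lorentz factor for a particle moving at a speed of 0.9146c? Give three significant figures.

γ = 1/√(1 − 0.9146²) = 1/√0.1635 = 2.473

γ = 2.47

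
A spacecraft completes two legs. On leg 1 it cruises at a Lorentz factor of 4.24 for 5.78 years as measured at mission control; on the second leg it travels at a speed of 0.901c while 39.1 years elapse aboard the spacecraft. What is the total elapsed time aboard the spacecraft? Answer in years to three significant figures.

Leg 1: γ = 4.24; τ_1 = 5.78/4.240 = 1.363 years.
Leg 2: 39.1 years is already measured aboard the spacecraft.
Total: 1.363 + 39.10 years.

τ = 40.5 years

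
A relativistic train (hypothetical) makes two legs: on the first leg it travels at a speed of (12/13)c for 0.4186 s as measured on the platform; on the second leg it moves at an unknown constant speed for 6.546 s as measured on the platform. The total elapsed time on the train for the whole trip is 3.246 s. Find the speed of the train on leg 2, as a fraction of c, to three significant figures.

Leg 1: γ = 1/√(1 − (12/13)²) = 13/5 = 2.600; τ_1 = 0.4186/2.600 = 0.1610 s.
Leg 2: speed unknown; τ_2 = 6.546/γ_2.
Total proper time: 0.1610 + τ_2 = 3.246, so τ_2 = 3.246 − 0.1610 = 3.085 s.
γ_2 = 6.546/3.085 = 2.122; β = √(1 − 1/γ²) = √0.7779.

β = 0.882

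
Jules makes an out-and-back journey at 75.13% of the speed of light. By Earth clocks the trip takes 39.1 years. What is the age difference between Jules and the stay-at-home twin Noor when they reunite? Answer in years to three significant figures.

β = 0.7513; γ = 1/√(1 − 0.7513²) = 1/√0.4355 = 1.515
Jules's elapsed proper time: τ = 39.1/1.515 = 25.80 years.
Age gap = Δt − τ = 39.1 − 25.80 years.

Δt − τ = 13.3 years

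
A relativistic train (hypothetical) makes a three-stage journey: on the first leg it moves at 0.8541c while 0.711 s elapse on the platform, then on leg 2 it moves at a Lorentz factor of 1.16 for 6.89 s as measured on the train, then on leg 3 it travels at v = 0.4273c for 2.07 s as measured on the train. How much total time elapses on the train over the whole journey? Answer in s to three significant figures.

τ = 9.33 s

Leg 1: γ = 1/√(1 − 0.8541²) = 1/√0.2705 = 1.923; τ_1 = 0.711/1.923 = 0.3698 s.
Leg 2: 6.89 s is already measured on the train.
Leg 3: 2.07 s is already measured on the train.
Total: 0.3698 + 6.890 + 2.070 s.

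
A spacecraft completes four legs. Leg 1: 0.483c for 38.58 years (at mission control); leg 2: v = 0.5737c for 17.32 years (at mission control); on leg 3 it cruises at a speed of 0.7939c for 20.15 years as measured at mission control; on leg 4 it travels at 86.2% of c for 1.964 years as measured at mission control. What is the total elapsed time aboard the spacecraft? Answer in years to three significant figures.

Leg 1: γ = 1/√(1 − 0.483²) = 1/√0.7667 = 1.142; τ_1 = 38.58/1.142 = 33.78 years.
Leg 2: γ = 1/√(1 − 0.5737²) = 1/√0.6709 = 1.221; τ_2 = 17.32/1.221 = 14.19 years.
Leg 3: γ = 1/√(1 − 0.7939²) = 1/√0.3697 = 1.645; τ_3 = 20.15/1.645 = 12.25 years.
Leg 4: β = 0.862; γ = 1/√(1 − 0.862²) = 1/√0.2570 = 1.973; τ_4 = 1.964/1.973 = 0.9956 years.
Total: 33.78 + 14.19 + 12.25 + 0.9956 years.

τ = 61.2 years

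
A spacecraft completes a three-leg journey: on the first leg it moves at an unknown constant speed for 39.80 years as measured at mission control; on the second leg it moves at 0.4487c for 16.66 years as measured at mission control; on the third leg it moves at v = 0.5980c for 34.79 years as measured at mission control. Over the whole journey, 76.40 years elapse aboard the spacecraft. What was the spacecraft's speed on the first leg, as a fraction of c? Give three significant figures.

Leg 1: speed unknown; τ_1 = 39.80/γ_1.
Leg 2: γ = 1/√(1 − 0.4487²) = 1/√0.7987 = 1.119; τ_2 = 16.66/1.119 = 14.89 years.
Leg 3: γ = 1/√(1 − 0.5980²) = 1/√0.6424 = 1.248; τ_3 = 34.79/1.248 = 27.88 years.
Total proper time: τ_1 + 14.89 + 27.88 = 76.40, so τ_1 = 76.40 − 42.77 = 33.63 years.
γ_1 = 39.80/33.63 = 1.184; β = √(1 − 1/γ²) = √0.2861.

β = 0.535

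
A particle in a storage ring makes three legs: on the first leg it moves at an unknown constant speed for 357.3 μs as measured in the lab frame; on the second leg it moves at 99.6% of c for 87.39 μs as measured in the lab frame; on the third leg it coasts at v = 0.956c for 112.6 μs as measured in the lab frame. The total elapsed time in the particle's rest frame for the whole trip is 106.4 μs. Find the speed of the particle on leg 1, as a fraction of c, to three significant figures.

Leg 1: speed unknown; τ_1 = 357.3/γ_1.
Leg 2: β = 0.996; γ = 1/√(1 − 0.996²) = 1/√0.007984 = 11.19; τ_2 = 87.39/11.19 = 7.809 μs.
Leg 3: γ = 1/√(1 − 0.956²) = 1/√0.08606 = 3.409; τ_3 = 112.6/3.409 = 33.03 μs.
Total proper time: τ_1 + 7.809 + 33.03 = 106.4, so τ_1 = 106.4 − 40.84 = 65.56 μs.
γ_1 = 357.3/65.56 = 5.450; β = √(1 − 1/γ²) = √0.9663.

β = 0.983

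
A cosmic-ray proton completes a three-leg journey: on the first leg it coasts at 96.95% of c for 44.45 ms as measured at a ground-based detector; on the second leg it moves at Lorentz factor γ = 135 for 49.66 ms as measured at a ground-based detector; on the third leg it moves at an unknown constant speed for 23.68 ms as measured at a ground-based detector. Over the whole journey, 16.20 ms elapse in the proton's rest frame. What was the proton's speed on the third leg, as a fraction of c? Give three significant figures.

Leg 1: β = 0.9695; γ = 1/√(1 − 0.9695²) = 1/√0.06007 = 4.080; τ_1 = 44.45/4.080 = 10.89 ms.
Leg 2: γ = 135; τ_2 = 49.66/135.0 = 0.3679 ms.
Leg 3: speed unknown; τ_3 = 23.68/γ_3.
Total proper time: 10.89 + 0.3679 + τ_3 = 16.20, so τ_3 = 16.20 − 11.26 = 4.938 ms.
γ_3 = 23.68/4.938 = 4.796; β = √(1 − 1/γ²) = √0.9565.

β = 0.978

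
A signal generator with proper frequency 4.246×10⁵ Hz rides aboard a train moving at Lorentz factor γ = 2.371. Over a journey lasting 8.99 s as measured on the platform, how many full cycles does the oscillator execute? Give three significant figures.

N = 1.61×10⁶

γ = 2.371
The oscillator's own cycle count is N = f × τ where τ is the proper time on the train. τ = Δt/γ = 8.99/2.371 = 3.792 s = 3.792×10⁰ s.
N = 4.246×10⁵ × 3.792×10⁰ = 1.610×10⁶.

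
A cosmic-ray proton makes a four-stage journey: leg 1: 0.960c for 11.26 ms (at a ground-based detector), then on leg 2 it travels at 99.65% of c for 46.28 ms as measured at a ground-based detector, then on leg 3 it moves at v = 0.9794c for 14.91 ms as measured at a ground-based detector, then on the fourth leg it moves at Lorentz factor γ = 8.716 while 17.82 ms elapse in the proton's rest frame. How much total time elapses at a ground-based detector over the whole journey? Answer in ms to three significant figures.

Leg 1: 11.26 ms is already measured at a ground-based detector.
Leg 2: 46.28 ms is already measured at a ground-based detector.
Leg 3: 14.91 ms is already measured at a ground-based detector.
Leg 4: γ = 8.716; Δt_4 = 8.716 × 17.82 = 155.3 ms.
Total: 11.26 + 46.28 + 14.91 + 155.3 ms.

Δt = 228 ms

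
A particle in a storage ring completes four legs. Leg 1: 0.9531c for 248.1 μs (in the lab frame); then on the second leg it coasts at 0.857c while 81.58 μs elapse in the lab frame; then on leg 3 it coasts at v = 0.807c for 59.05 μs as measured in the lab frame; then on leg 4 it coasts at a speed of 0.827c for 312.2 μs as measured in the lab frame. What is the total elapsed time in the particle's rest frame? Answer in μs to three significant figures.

τ = 328 μs

Leg 1: γ = 1/√(1 − 0.9531²) = 1/√0.09160 = 3.304; τ_1 = 248.1/3.304 = 75.09 μs.
Leg 2: γ = 1/√(1 − 0.857²) = 1/√0.2656 = 1.941; τ_2 = 81.58/1.941 = 42.04 μs.
Leg 3: γ = 1/√(1 − 0.807²) = 1/√0.3488 = 1.693; τ_3 = 59.05/1.693 = 34.87 μs.
Leg 4: γ = 1/√(1 − 0.827²) = 1/√0.3161 = 1.779; τ_4 = 312.2/1.779 = 175.5 μs.
Total: 75.09 + 42.04 + 34.87 + 175.5 μs.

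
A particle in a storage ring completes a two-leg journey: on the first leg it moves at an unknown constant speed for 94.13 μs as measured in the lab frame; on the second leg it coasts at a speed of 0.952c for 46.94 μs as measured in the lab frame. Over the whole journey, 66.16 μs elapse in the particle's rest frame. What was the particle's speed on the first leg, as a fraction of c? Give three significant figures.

Leg 1: speed unknown; τ_1 = 94.13/γ_1.
Leg 2: γ = 1/√(1 − 0.952²) = 1/√0.09370 = 3.267; τ_2 = 46.94/3.267 = 14.37 μs.
Total proper time: τ_1 + 14.37 = 66.16, so τ_1 = 66.16 − 14.37 = 51.79 μs.
γ_1 = 94.13/51.79 = 1.817; β = √(1 − 1/γ²) = √0.6973.

β = 0.835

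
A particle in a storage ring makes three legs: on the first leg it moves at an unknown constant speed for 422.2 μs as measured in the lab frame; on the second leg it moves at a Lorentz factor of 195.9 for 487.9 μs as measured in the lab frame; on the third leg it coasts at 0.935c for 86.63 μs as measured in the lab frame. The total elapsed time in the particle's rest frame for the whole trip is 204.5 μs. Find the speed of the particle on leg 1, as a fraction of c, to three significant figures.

β = 0.914

Leg 1: speed unknown; τ_1 = 422.2/γ_1.
Leg 2: γ = 195.9; τ_2 = 487.9/195.9 = 2.491 μs.
Leg 3: γ = 1/√(1 − 0.935²) = 1/√0.1258 = 2.820; τ_3 = 86.63/2.820 = 30.72 μs.
Total proper time: τ_1 + 2.491 + 30.72 = 204.5, so τ_1 = 204.5 − 33.21 = 171.3 μs.
γ_1 = 422.2/171.3 = 2.465; β = √(1 − 1/γ²) = √0.8354.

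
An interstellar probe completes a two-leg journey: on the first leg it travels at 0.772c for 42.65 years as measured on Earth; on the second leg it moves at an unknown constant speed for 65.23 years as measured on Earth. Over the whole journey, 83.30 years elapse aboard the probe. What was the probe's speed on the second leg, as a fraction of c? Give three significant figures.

β = 0.508

Leg 1: γ = 1/√(1 − 0.772²) = 1/√0.4040 = 1.573; τ_1 = 42.65/1.573 = 27.11 years.
Leg 2: speed unknown; τ_2 = 65.23/γ_2.
Total proper time: 27.11 + τ_2 = 83.30, so τ_2 = 83.30 − 27.11 = 56.19 years.
γ_2 = 65.23/56.19 = 1.161; β = √(1 − 1/γ²) = √0.2579.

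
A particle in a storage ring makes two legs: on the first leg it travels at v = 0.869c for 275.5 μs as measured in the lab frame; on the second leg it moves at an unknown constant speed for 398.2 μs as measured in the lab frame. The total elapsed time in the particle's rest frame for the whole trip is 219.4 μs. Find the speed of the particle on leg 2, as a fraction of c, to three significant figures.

β = 0.978

Leg 1: γ = 1/√(1 − 0.869²) = 1/√0.2448 = 2.021; τ_1 = 275.5/2.021 = 136.3 μs.
Leg 2: speed unknown; τ_2 = 398.2/γ_2.
Total proper time: 136.3 + τ_2 = 219.4, so τ_2 = 219.4 − 136.3 = 83.08 μs.
γ_2 = 398.2/83.08 = 4.793; β = √(1 − 1/γ²) = √0.9565.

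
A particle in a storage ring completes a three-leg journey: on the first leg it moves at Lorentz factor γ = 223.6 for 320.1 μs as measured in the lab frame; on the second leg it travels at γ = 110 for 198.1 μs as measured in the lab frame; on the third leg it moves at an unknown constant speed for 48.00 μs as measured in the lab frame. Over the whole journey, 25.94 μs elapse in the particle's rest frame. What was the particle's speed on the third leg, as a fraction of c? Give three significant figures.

β = 0.881

Leg 1: γ = 223.6; τ_1 = 320.1/223.6 = 1.432 μs.
Leg 2: γ = 110; τ_2 = 198.1/110.0 = 1.801 μs.
Leg 3: speed unknown; τ_3 = 48.00/γ_3.
Total proper time: 1.432 + 1.801 + τ_3 = 25.94, so τ_3 = 25.94 − 3.232 = 22.71 μs.
γ_3 = 48.00/22.71 = 2.114; β = √(1 − 1/γ²) = √0.7762.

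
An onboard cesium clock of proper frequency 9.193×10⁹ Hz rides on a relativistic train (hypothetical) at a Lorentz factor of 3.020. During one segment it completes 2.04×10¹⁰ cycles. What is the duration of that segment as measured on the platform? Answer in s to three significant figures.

γ = 3.020
Proper time for N cycles: τ = N/f = 2.04×10¹⁰/(9.193×10⁹) = 2.219×10⁰ s = 2.219 s.
Lab-frame duration Δt = γτ = 3.020 × 2.219 = 6.702 s.

Δt = 6.70 s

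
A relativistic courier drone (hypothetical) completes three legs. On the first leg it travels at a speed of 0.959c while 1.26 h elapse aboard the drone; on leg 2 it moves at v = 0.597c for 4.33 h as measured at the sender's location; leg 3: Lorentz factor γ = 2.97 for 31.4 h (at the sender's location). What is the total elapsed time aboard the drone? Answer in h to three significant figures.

τ = 15.3 h

Leg 1: 1.26 h is already measured aboard the drone.
Leg 2: γ = 1/√(1 − 0.597²) = 1/√0.6436 = 1.247; τ_2 = 4.33/1.247 = 3.474 h.
Leg 3: γ = 2.97; τ_3 = 31.4/2.970 = 10.57 h.
Total: 1.260 + 3.474 + 10.57 h.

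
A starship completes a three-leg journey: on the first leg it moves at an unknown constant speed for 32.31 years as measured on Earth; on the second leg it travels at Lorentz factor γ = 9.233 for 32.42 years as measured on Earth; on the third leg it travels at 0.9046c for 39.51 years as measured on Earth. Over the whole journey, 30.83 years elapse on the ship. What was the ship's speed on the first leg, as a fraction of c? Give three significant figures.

β = 0.946

Leg 1: speed unknown; τ_1 = 32.31/γ_1.
Leg 2: γ = 9.233; τ_2 = 32.42/9.233 = 3.511 years.
Leg 3: γ = 1/√(1 − 0.9046²) = 1/√0.1817 = 2.346; τ_3 = 39.51/2.346 = 16.84 years.
Total proper time: τ_1 + 3.511 + 16.84 = 30.83, so τ_1 = 30.83 − 20.35 = 10.48 years.
γ_1 = 32.31/10.48 = 3.084; β = √(1 − 1/γ²) = √0.8949.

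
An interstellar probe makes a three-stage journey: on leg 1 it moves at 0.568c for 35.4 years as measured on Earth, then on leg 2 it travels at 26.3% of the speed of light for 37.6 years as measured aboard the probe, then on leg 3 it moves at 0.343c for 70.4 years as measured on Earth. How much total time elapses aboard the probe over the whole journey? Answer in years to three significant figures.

τ = 133 years

Leg 1: γ = 1/√(1 − 0.568²) = 1/√0.6774 = 1.215; τ_1 = 35.4/1.215 = 29.14 years.
Leg 2: 37.6 years is already measured aboard the probe.
Leg 3: γ = 1/√(1 − 0.343²) = 1/√0.8824 = 1.065; τ_3 = 70.4/1.065 = 66.13 years.
Total: 29.14 + 37.60 + 66.13 years.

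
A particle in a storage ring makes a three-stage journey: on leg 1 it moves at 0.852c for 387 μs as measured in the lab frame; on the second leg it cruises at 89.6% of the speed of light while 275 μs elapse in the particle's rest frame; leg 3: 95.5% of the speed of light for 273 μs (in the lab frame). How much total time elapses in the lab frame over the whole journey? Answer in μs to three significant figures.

Leg 1: 387 μs is already measured in the lab frame.
Leg 2: β = 0.896; γ = 1/√(1 − 0.896²) = 1/√0.1972 = 2.252; Δt_2 = 2.252 × 275 = 619.3 μs.
Leg 3: 273 μs is already measured in the lab frame.
Total: 387.0 + 619.3 + 273.0 μs.

Δt = 1280 μs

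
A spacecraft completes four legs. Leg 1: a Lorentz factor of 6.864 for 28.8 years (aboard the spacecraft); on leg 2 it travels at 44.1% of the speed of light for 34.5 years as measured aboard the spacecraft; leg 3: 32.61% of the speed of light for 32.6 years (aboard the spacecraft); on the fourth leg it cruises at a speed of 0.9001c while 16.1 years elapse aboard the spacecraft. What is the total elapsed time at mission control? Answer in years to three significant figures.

Δt = 308 years

Leg 1: γ = 6.864; Δt_1 = 6.864 × 28.8 = 197.7 years.
Leg 2: β = 0.441; γ = 1/√(1 − 0.441²) = 1/√0.8055 = 1.114; Δt_2 = 1.114 × 34.5 = 38.44 years.
Leg 3: β = 0.3261; γ = 1/√(1 − 0.3261²) = 1/√0.8937 = 1.058; Δt_3 = 1.058 × 32.6 = 34.49 years.
Leg 4: γ = 1/√(1 − 0.9001²) = 1/√0.1898 = 2.295; Δt_4 = 2.295 × 16.1 = 36.95 years.
Total: 197.7 + 38.44 + 34.49 + 36.95 years.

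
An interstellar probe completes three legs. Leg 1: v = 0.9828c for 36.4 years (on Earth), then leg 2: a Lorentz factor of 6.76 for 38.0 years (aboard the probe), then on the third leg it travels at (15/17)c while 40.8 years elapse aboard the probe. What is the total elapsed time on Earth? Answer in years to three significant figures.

Δt = 380 years

Leg 1: 36.4 years is already measured on Earth.
Leg 2: γ = 6.76; Δt_2 = 6.760 × 38.0 = 256.9 years.
Leg 3: γ = 1/√(1 − (15/17)²) = 17/8 = 2.125; Δt_3 = 2.125 × 40.8 = 86.70 years.
Total: 36.40 + 256.9 + 86.70 years.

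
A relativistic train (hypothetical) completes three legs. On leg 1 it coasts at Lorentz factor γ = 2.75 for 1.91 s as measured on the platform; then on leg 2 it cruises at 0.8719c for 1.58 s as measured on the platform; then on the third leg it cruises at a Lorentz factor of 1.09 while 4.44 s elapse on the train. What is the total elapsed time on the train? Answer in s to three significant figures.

Leg 1: γ = 2.75; τ_1 = 1.91/2.750 = 0.6945 s.
Leg 2: γ = 1/√(1 − 0.8719²) = 1/√0.2398 = 2.042; τ_2 = 1.58/2.042 = 0.7737 s.
Leg 3: 4.44 s is already measured on the train.
Total: 0.6945 + 0.7737 + 4.440 s.

τ = 5.91 s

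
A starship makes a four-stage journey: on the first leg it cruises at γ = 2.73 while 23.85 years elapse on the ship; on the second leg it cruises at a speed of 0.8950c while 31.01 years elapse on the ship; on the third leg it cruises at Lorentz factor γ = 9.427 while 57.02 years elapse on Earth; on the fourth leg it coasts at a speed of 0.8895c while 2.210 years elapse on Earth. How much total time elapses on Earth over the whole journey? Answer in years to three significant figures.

Leg 1: γ = 2.73; Δt_1 = 2.730 × 23.85 = 65.11 years.
Leg 2: γ = 1/√(1 − 0.8950²) = 1/√0.1990 = 2.242; Δt_2 = 2.242 × 31.01 = 69.52 years.
Leg 3: 57.02 years is already measured on Earth.
Leg 4: 2.210 years is already measured on Earth.
Total: 65.11 + 69.52 + 57.02 + 2.210 years.

Δt = 194 years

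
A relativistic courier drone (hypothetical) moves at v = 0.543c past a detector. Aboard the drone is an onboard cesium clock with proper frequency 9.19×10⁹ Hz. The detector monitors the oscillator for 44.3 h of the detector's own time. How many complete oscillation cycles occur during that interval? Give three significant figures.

N = 1.23×10¹⁵

γ = 1/√(1 − 0.543²) = 1/√0.7052 = 1.191
During 44.3 h of lab time, the oscillator's proper time advances by τ = Δt/γ = 44.3/1.191 = 37.20 h = 1.339×10⁵ s.
N = f × τ = 9.19×10⁹ × 1.339×10⁵ = 1.231×10¹⁵.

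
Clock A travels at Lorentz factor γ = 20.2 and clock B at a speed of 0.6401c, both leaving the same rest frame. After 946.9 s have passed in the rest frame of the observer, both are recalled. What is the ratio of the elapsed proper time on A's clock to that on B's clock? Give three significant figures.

τ_A/τ_B = 0.0644

A: γ = 20.2. B: γ = 1/√(1 − 0.6401²) = 1/√0.5903 = 1.302.
τ_A/τ_B = γ_B/γ_A = 1.302/20.20 = 0.06444, so τ_A/τ_B = 0.06444.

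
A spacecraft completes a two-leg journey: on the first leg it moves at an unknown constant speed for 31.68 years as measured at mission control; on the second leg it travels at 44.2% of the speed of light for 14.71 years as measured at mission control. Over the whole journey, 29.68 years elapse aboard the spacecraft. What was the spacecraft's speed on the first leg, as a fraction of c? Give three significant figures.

β = 0.854

Leg 1: speed unknown; τ_1 = 31.68/γ_1.
Leg 2: β = 0.442; γ = 1/√(1 − 0.442²) = 1/√0.8046 = 1.115; τ_2 = 14.71/1.115 = 13.20 years.
Total proper time: τ_1 + 13.20 = 29.68, so τ_1 = 29.68 − 13.20 = 16.48 years.
γ_1 = 31.68/16.48 = 1.922; β = √(1 − 1/γ²) = √0.7292.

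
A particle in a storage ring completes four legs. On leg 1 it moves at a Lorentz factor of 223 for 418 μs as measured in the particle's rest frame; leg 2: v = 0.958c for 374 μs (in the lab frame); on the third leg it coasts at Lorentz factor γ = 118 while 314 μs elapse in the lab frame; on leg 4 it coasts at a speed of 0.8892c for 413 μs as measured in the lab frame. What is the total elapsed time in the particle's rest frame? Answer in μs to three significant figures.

Leg 1: 418 μs is already measured in the particle's rest frame.
Leg 2: γ = 1/√(1 − 0.958²) = 1/√0.08224 = 3.487; τ_2 = 374/3.487 = 107.3 μs.
Leg 3: γ = 118; τ_3 = 314/118.0 = 2.661 μs.
Leg 4: γ = 1/√(1 − 0.8892²) = 1/√0.2093 = 2.186; τ_4 = 413/2.186 = 189.0 μs.
Total: 418.0 + 107.3 + 2.661 + 189.0 μs.

τ = 717 μs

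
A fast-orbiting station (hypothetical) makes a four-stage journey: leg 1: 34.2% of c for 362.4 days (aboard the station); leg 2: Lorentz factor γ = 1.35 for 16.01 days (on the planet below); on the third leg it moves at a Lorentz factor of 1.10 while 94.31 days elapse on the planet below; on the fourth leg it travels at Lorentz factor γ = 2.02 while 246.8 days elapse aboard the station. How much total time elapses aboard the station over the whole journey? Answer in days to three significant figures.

Leg 1: 362.4 days is already measured aboard the station.
Leg 2: γ = 1.35; τ_2 = 16.01/1.350 = 11.86 days.
Leg 3: γ = 1.10; τ_3 = 94.31/1.100 = 85.74 days.
Leg 4: 246.8 days is already measured aboard the station.
Total: 362.4 + 11.86 + 85.74 + 246.8 days.

τ = 707 days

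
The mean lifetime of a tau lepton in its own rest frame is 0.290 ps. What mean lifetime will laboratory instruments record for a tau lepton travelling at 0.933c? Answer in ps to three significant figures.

Δt = 0.806 ps

γ = 1/√(1 − 0.933²) = 1/√0.1295 = 2.779
The rest-frame lifetime is the proper time; the lab measures the dilated interval Δt = γτ₀ = 2.779 × 0.290 ps.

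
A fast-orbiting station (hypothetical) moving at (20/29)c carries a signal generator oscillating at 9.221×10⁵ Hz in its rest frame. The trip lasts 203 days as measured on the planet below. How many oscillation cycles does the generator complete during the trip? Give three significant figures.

γ = 1/√(1 − (20/29)²) = 29/21 ≈ 1.381
The oscillator's own cycle count is N = f × τ where τ is the proper time aboard the station. τ = Δt/γ = 203/1.381 = 147.0 days = 1.270×10⁷ s.
N = 9.221×10⁵ × 1.270×10⁷ = 1.171×10¹³.

N = 1.17×10¹³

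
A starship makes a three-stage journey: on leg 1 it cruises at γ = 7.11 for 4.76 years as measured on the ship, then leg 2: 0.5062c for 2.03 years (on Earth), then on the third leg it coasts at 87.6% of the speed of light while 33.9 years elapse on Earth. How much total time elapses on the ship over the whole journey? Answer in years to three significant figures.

τ = 22.9 years

Leg 1: 4.76 years is already measured on the ship.
Leg 2: γ = 1/√(1 − 0.5062²) = 1/√0.7438 = 1.160; τ_2 = 2.03/1.160 = 1.751 years.
Leg 3: β = 0.876; γ = 1/√(1 − 0.876²) = 1/√0.2326 = 2.073; τ_3 = 33.9/2.073 = 16.35 years.
Total: 4.760 + 1.751 + 16.35 years.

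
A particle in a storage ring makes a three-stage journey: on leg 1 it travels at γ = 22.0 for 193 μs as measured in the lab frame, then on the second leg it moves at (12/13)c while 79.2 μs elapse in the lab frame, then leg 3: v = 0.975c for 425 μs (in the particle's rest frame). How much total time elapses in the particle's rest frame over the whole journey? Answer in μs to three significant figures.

Leg 1: γ = 22.0; τ_1 = 193/22.00 = 8.773 μs.
Leg 2: γ = 1/√(1 − (12/13)²) = 13/5 = 2.600; τ_2 = 79.2/2.600 = 30.46 μs.
Leg 3: 425 μs is already measured in the particle's rest frame.
Total: 8.773 + 30.46 + 425.0 μs.

τ = 464 μs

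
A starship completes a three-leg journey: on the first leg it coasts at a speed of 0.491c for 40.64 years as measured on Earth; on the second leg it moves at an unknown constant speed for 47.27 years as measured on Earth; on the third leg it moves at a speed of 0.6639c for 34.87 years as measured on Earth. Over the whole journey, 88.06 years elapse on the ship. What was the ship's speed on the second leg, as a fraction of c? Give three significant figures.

Leg 1: γ = 1/√(1 − 0.491²) = 1/√0.7589 = 1.148; τ_1 = 40.64/1.148 = 35.40 years.
Leg 2: speed unknown; τ_2 = 47.27/γ_2.
Leg 3: γ = 1/√(1 − 0.6639²) = 1/√0.5592 = 1.337; τ_3 = 34.87/1.337 = 26.08 years.
Total proper time: 35.40 + τ_2 + 26.08 = 88.06, so τ_2 = 88.06 − 61.48 = 26.58 years.
γ_2 = 47.27/26.58 = 1.778; β = √(1 − 1/γ²) = √0.6838.

β = 0.827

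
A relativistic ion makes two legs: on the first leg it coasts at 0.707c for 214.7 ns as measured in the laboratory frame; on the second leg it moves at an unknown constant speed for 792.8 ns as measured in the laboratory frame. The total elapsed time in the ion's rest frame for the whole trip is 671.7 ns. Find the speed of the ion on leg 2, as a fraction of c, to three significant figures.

Leg 1: γ = 1/√(1 − 0.707²) = 1/√0.5002 = 1.414; τ_1 = 214.7/1.414 = 151.8 ns.
Leg 2: speed unknown; τ_2 = 792.8/γ_2.
Total proper time: 151.8 + τ_2 = 671.7, so τ_2 = 671.7 − 151.8 = 519.9 ns.
γ_2 = 792.8/519.9 = 1.525; β = √(1 − 1/γ²) = √0.5700.

β = 0.755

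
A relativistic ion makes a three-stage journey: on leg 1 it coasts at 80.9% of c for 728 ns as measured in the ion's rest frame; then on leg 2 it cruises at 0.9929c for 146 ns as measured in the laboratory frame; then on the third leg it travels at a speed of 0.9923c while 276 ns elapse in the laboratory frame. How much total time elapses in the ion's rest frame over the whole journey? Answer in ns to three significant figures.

τ = 780 ns

Leg 1: 728 ns is already measured in the ion's rest frame.
Leg 2: γ = 1/√(1 − 0.9929²) = 1/√0.01415 = 8.407; τ_2 = 146/8.407 = 17.37 ns.
Leg 3: γ = 1/√(1 − 0.9923²) = 1/√0.01534 = 8.074; τ_3 = 276/8.074 = 34.18 ns.
Total: 728.0 + 17.37 + 34.18 ns.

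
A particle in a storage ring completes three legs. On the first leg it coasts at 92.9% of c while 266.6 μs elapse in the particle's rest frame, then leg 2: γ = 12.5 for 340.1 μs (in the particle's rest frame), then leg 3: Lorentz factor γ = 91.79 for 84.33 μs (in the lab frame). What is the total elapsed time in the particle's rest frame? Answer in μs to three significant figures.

Leg 1: 266.6 μs is already measured in the particle's rest frame.
Leg 2: 340.1 μs is already measured in the particle's rest frame.
Leg 3: γ = 91.79; τ_3 = 84.33/91.79 = 0.9187 μs.
Total: 266.6 + 340.1 + 0.9187 μs.

τ = 608 μs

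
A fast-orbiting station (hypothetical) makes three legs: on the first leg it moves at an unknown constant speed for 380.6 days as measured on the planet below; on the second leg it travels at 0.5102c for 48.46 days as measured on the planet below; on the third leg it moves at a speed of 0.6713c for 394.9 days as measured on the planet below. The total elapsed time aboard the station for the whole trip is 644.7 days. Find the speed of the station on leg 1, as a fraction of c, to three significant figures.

Leg 1: speed unknown; τ_1 = 380.6/γ_1.
Leg 2: γ = 1/√(1 − 0.5102²) = 1/√0.7397 = 1.163; τ_2 = 48.46/1.163 = 41.68 days.
Leg 3: γ = 1/√(1 − 0.6713²) = 1/√0.5494 = 1.349; τ_3 = 394.9/1.349 = 292.7 days.
Total proper time: τ_1 + 41.68 + 292.7 = 644.7, so τ_1 = 644.7 − 334.4 = 310.3 days.
γ_1 = 380.6/310.3 = 1.226; β = √(1 − 1/γ²) = √0.3352.

β = 0.579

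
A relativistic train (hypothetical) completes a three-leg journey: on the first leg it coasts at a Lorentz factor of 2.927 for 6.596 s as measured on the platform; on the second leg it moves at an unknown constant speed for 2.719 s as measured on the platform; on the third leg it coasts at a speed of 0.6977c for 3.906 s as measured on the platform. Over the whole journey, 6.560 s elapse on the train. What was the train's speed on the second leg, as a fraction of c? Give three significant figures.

Leg 1: γ = 2.927; τ_1 = 6.596/2.927 = 2.254 s.
Leg 2: speed unknown; τ_2 = 2.719/γ_2.
Leg 3: γ = 1/√(1 − 0.6977²) = 1/√0.5132 = 1.396; τ_3 = 3.906/1.396 = 2.798 s.
Total proper time: 2.254 + τ_2 + 2.798 = 6.560, so τ_2 = 6.560 − 5.052 = 1.508 s.
γ_2 = 2.719/1.508 = 1.803; β = √(1 − 1/γ²) = √0.6923.

β = 0.832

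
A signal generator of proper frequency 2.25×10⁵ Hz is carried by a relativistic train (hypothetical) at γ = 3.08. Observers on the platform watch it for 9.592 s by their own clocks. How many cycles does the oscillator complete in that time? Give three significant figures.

N = 7.01×10⁵

γ = 3.08
During 9.592 s of lab time, the oscillator's proper time advances by τ = Δt/γ = 9.592/3.080 = 3.114 s = 3.114×10⁰ s.
N = f × τ = 2.25×10⁵ × 3.114×10⁰ = 7.007×10⁵.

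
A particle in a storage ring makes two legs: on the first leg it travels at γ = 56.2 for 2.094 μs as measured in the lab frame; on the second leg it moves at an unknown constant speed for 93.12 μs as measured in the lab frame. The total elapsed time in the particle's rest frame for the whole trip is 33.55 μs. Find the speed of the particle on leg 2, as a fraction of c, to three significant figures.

Leg 1: γ = 56.2; τ_1 = 2.094/56.20 = 0.03726 μs.
Leg 2: speed unknown; τ_2 = 93.12/γ_2.
Total proper time: 0.03726 + τ_2 = 33.55, so τ_2 = 33.55 − 0.03726 = 33.51 μs.
γ_2 = 93.12/33.51 = 2.779; β = √(1 − 1/γ²) = √0.8705.

β = 0.933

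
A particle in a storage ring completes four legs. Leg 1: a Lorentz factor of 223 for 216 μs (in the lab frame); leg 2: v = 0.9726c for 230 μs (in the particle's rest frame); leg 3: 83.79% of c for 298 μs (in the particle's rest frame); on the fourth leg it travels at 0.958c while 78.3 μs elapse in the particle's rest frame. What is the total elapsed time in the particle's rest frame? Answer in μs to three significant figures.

τ = 607 μs

Leg 1: γ = 223; τ_1 = 216/223.0 = 0.9686 μs.
Leg 2: 230 μs is already measured in the particle's rest frame.
Leg 3: 298 μs is already measured in the particle's rest frame.
Leg 4: 78.3 μs is already measured in the particle's rest frame.
Total: 0.9686 + 230.0 + 298.0 + 78.30 μs.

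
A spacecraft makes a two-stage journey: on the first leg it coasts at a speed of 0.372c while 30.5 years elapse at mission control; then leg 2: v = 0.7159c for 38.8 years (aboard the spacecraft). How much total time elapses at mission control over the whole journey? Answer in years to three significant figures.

Leg 1: 30.5 years is already measured at mission control.
Leg 2: γ = 1/√(1 − 0.7159²) = 1/√0.4875 = 1.432; Δt_2 = 1.432 × 38.8 = 55.57 years.
Total: 30.50 + 55.57 years.

Δt = 86.1 years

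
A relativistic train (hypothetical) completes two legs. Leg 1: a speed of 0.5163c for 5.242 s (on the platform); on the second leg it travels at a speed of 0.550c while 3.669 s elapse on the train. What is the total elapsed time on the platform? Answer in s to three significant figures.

Leg 1: 5.242 s is already measured on the platform.
Leg 2: γ = 1/√(1 − 0.550²) = 1/√0.6975 = 1.197; Δt_2 = 1.197 × 3.669 = 4.393 s.
Total: 5.242 + 4.393 s.

Δt = 9.64 s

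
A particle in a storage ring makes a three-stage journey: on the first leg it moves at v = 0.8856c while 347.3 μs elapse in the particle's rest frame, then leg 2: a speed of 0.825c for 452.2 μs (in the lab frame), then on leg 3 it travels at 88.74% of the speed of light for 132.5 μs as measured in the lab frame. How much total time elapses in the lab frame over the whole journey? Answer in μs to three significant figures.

Δt = 1330 μs

Leg 1: γ = 1/√(1 − 0.8856²) = 1/√0.2157 = 2.153; Δt_1 = 2.153 × 347.3 = 747.8 μs.
Leg 2: 452.2 μs is already measured in the lab frame.
Leg 3: 132.5 μs is already measured in the lab frame.
Total: 747.8 + 452.2 + 132.5 μs.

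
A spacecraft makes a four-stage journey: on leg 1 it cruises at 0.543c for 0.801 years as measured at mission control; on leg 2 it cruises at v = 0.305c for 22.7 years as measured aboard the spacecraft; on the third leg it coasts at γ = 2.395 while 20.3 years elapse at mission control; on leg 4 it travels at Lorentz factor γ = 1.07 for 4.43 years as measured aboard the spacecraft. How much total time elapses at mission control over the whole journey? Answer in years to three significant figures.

Δt = 49.7 years

Leg 1: 0.801 years is already measured at mission control.
Leg 2: γ = 1/√(1 − 0.305²) = 1/√0.9070 = 1.050; Δt_2 = 1.050 × 22.7 = 23.84 years.
Leg 3: 20.3 years is already measured at mission control.
Leg 4: γ = 1.07; Δt_4 = 1.070 × 4.43 = 4.740 years.
Total: 0.8010 + 23.84 + 20.30 + 4.740 years.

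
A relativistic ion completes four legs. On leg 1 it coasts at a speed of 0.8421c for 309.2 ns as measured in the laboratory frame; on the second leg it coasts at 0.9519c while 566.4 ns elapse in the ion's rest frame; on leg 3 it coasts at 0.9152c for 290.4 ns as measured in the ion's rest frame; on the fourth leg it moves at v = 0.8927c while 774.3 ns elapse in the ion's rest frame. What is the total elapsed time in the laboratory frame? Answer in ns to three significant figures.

Δt = 4600 ns

Leg 1: 309.2 ns is already measured in the laboratory frame.
Leg 2: γ = 1/√(1 − 0.9519²) = 1/√0.09389 = 3.264; Δt_2 = 3.264 × 566.4 = 1849 ns.
Leg 3: γ = 1/√(1 − 0.9152²) = 1/√0.1624 = 2.481; Δt_3 = 2.481 × 290.4 = 720.6 ns.
Leg 4: γ = 1/√(1 − 0.8927²) = 1/√0.2031 = 2.219; Δt_4 = 2.219 × 774.3 = 1718 ns.
Total: 309.2 + 1849 + 720.6 + 1718 ns.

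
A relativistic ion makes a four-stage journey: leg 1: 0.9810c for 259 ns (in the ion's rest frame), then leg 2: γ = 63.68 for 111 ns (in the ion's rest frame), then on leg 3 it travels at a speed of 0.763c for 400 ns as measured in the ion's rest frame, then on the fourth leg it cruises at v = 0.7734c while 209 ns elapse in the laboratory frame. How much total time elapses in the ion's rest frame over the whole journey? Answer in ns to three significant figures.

τ = 902 ns

Leg 1: 259 ns is already measured in the ion's rest frame.
Leg 2: 111 ns is already measured in the ion's rest frame.
Leg 3: 400 ns is already measured in the ion's rest frame.
Leg 4: γ = 1/√(1 − 0.7734²) = 1/√0.4019 = 1.577; τ_4 = 209/1.577 = 132.5 ns.
Total: 259.0 + 111.0 + 400.0 + 132.5 ns.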